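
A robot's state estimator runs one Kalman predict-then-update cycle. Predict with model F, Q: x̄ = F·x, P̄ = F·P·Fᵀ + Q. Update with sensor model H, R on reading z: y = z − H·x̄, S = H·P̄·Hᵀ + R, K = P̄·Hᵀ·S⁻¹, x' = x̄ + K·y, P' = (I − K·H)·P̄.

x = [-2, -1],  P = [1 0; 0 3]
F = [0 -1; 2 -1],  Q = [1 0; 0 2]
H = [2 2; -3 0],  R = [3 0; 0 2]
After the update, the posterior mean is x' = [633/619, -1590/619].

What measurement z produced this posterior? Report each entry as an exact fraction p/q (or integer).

x̄ = F·x = [1, -3]
P̄ = F·P·Fᵀ + Q = [4 3; 3 9]
S = H·P̄·Hᵀ + R = [79 -42; -42 38]
K = P̄·Hᵀ·S⁻¹ = [14/619 -180/619; 267/619 297/1238]
x' − x̄ = [14/619, 267/619] = K·y
y = (KᵀK)⁻¹·Kᵀ·(x' − x̄) = [1, 0]
z = y + H·x̄ = [1, 0] + [-4, -3] = [-3, -3]

z = [-3, -3]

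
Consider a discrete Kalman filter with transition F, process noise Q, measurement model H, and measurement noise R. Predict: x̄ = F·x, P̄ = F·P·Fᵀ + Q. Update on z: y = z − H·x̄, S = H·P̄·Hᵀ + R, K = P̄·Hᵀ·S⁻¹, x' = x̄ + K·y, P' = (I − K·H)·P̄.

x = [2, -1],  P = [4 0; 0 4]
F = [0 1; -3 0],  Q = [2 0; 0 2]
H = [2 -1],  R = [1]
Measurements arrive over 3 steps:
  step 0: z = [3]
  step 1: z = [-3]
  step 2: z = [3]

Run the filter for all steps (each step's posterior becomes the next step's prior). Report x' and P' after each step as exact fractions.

step 0: x' = [-25/21, -340/63], P' = [26/7 152/21; 152/21 950/63]
step 1: x' = [-25140/12071, -13351/12071], P' = [9492/12071 15464/12071; 15464/12071 35896/12071]
step 2: x' = [1302339/547361, 1100930/547361], P' = [426714/547361 686960/547361; 686960/547361 1576274/547361]

step 0: x̄ = F·x = [-1, -6]
step 0: P̄ = F·P·Fᵀ + Q = [6 0; 0 38]
step 0: y = z − H·x̄ = [-1]
step 0: S = H·P̄·Hᵀ + R = [63]
step 0: K = P̄·Hᵀ·S⁻¹ = [4/21; -38/63]
step 0: x' = x̄ + K·y = [-25/21, -340/63]
step 0: P' = (I − K·H)·P̄ = [26/7 152/21; 152/21 950/63]
step 1: x̄ = F·x = [-340/63, 25/7]
step 1: P̄ = F·P·Fᵀ + Q = [1076/63 -152/7; -152/7 248/7]
step 1: y = z − H·x̄ = [716/63]
step 1: S = H·P̄·Hᵀ + R = [12071/63]
step 1: K = P̄·Hᵀ·S⁻¹ = [3520/12071; -4968/12071]
step 1: x' = x̄ + K·y = [-25140/12071, -13351/12071]
step 1: P' = (I − K·H)·P̄ = [9492/12071 15464/12071; 15464/12071 35896/12071]
step 2: x̄ = F·x = [-13351/12071, 75420/12071]
step 2: P̄ = F·P·Fᵀ + Q = [60038/12071 -46392/12071; -46392/12071 109570/12071]
step 2: y = z − H·x̄ = [138335/12071]
step 2: S = H·P̄·Hᵀ + R = [547361/12071]
step 2: K = P̄·Hᵀ·S⁻¹ = [166468/547361; -202354/547361]
step 2: x' = x̄ + K·y = [1302339/547361, 1100930/547361]
step 2: P' = (I − K·H)·P̄ = [426714/547361 686960/547361; 686960/547361 1576274/547361]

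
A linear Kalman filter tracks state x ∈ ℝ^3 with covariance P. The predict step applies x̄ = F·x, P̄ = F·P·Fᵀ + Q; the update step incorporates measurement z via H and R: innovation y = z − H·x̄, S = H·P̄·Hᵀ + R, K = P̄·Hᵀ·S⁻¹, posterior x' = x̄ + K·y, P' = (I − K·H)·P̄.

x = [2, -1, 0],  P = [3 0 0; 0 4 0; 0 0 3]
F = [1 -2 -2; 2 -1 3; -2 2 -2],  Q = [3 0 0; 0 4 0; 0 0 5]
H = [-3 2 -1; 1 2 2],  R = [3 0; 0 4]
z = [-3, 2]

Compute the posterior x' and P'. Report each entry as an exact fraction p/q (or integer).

x' = [39449/7834, 27725/7834, -79273/15668]
P' = [71709/3917 59569/3917 -188501/7834; 59569/3917 51182/3917 -157591/7834; -188501/7834 -157591/7834 506957/15668]

x̄ = F·x = [4, 5, -6]
P̄ = F·P·Fᵀ + Q = [34 -4 -10; -4 47 -38; -10 -38 45]
y = z − H·x̄ = [-7, 0]
S = H·P̄·Hᵀ + R = [682 6; 6 46]
K = P̄·Hᵀ·S⁻¹ = [-1159/7834 1173/7834; 1635/7834 2171/7834; -2105/15668 1637/15668]
x' = x̄ + K·y = [39449/7834, 27725/7834, -79273/15668]
P' = (I − K·H)·P̄ = [71709/3917 59569/3917 -188501/7834; 59569/3917 51182/3917 -157591/7834; -188501/7834 -157591/7834 506957/15668]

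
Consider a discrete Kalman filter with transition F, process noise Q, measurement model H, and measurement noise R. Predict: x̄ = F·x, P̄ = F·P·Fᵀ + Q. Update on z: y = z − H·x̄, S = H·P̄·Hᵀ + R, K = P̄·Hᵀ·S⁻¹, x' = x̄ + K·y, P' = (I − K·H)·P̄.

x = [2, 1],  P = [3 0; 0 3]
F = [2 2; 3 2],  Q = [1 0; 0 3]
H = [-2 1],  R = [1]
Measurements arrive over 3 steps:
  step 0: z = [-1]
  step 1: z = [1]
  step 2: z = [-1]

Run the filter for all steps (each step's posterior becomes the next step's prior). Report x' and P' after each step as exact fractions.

step 0: x' = [78/23, 130/23], P' = [175/23 330/23; 330/23 642/23]
step 1: x' = [-784/4247, 2318/4247], P' = [32427/4247 59910/4247; 59910/4247 114156/4247]
step 2: x' = [633668/762667, 505064/762667], P' = [5852807/762667 10816182/762667; 10816182/762667 20611920/762667]

step 0: x̄ = F·x = [6, 8]
step 0: P̄ = F·P·Fᵀ + Q = [25 30; 30 42]
step 0: y = z − H·x̄ = [3]
step 0: S = H·P̄·Hᵀ + R = [23]
step 0: K = P̄·Hᵀ·S⁻¹ = [-20/23; -18/23]
step 0: x' = x̄ + K·y = [78/23, 130/23]
step 0: P' = (I − K·H)·P̄ = [175/23 330/23; 330/23 642/23]
step 1: x̄ = F·x = [416/23, 494/23]
step 1: P̄ = F·P·Fᵀ + Q = [5931/23 6918/23; 6918/23 8172/23]
step 1: y = z − H·x̄ = [361/23]
step 1: S = H·P̄·Hᵀ + R = [4247/23]
step 1: K = P̄·Hᵀ·S⁻¹ = [-4944/4247; -5664/4247]
step 1: x' = x̄ + K·y = [-784/4247, 2318/4247]
step 1: P' = (I − K·H)·P̄ = [32427/4247 59910/4247; 59910/4247 114156/4247]
step 2: x̄ = F·x = [3068/4247, 2284/4247]
step 2: P̄ = F·P·Fᵀ + Q = [1069859/4247 1250286/4247; 1250286/4247 1480128/4247]
step 2: y = z − H·x̄ = [-395/4247]
step 2: S = H·P̄·Hᵀ + R = [762667/4247]
step 2: K = P̄·Hᵀ·S⁻¹ = [-889432/762667; -1020444/762667]
step 2: x' = x̄ + K·y = [633668/762667, 505064/762667]
step 2: P' = (I − K·H)·P̄ = [5852807/762667 10816182/762667; 10816182/762667 20611920/762667]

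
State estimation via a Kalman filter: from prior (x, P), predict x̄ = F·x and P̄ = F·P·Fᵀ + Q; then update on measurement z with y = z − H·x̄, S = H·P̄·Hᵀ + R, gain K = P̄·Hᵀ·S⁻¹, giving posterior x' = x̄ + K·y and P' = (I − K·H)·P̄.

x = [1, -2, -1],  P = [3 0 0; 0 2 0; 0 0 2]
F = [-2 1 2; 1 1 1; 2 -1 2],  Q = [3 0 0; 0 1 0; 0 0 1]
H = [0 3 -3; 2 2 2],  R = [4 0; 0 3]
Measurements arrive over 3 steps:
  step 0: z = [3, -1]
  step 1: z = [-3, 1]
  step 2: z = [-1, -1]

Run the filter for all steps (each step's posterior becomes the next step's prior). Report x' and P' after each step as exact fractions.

step 0: x̄ = F·x = [-6, -2, 2]
step 0: P̄ = F·P·Fᵀ + Q = [25 0 -6; 0 8 8; -6 8 23]
step 0: y = z − H·x̄ = [15, 11]
step 0: S = H·P̄·Hᵀ + R = [139 -54; -54 243]
step 0: K = P̄·Hᵀ·S⁻¹ = [238/1143 6254/30861; 64/1143 4448/30861; -305/1143 4520/30861]
step 0: x' = x̄ + K·y = [-19982/30861, 13126/30861, -12083/30861]
step 0: P' = (I − K·H)·P̄ = [418205/30861 -200128/30861 -208696/30861; -200128/30861 104552/30861 102248/30861; -208696/30861 102248/30861 113228/30861]
step 1: x̄ = F·x = [28924/30861, -6313/10287, -8584/3429]
step 1: P̄ = F·P·Fᵀ + Q = [5201939/30861 490/10287 -236108/3429; 490/10287 5966/3429 950/1143; -236108/3429 950/1143 12137/381]
step 1: y = z − H·x̄ = [-29726/3429, 165403/30861]
step 1: S = H·P̄·Hᵀ + R = [111023/381 798026/3429; 798026/3429 8264687/30861]
step 1: K = P̄·Hᵀ·S⁻¹ = [275526486/736810625 309455698/736810625; -15084588/736810625 27518316/736810625; -249668547/736810625 17942004/736810625]
step 1: x' = x̄ + K·y = [-7882386/147362125, -34783087/147362125, 83208222/147362125]
step 1: P' = (I − K·H)·P̄ = [5505035767/736810625 -2336741786/736810625 -2704110434/736810625; -2336741786/736810625 1178953238/736810625 1199066022/736810625; -2704110434/736810625 1199066022/736810625 1531957418/736810625]
step 2: x̄ = F·x = [147398129/147362125, 40542749/147362125, 185434759/147362125]
step 2: P̄ = F·P·Fᵀ + Q = [67313472557/736810625 -833263608/736810625 -26418233778/736810625; -833263608/736810625 1269184652/736810625 940915632/736810625; -26418233778/736810625 940915632/736810625 12981556187/736810625]
step 2: y = z − H·x̄ = [57462781/29472425, -894113399/147362125]
step 2: S = H·P̄·Hᵀ + R = [4570697147/29472425 16647118362/147362125; 16647118362/147362125 117982631427/736810625]
step 2: K = P̄·Hᵀ·S⁻¹ = [1079690317098/2964763696919 3755126875702/8894291090757; -51127340316/2964763696919 315799157872/8894291090757; -986945180877/2964763696919 204818368792/8894291090757]
step 2: x' = x̄ + K·y = [-7572347815715/8894291090757, 231877528801/8894291090757, 4176722174548/8894291090757]
step 2: P' = (I − K·H)·P̄ = [66795207972025/8894291090757 -28421878195040/8894291090757 -32740639463432/8894291090757; -28421878195040/8894291090757 14345533785292/8894291090757 14550043146556/8894291090757; -32740639463432/8894291090757 14550043146556/8894291090757 18497823870064/8894291090757]

step 0: x' = [-19982/30861, 13126/30861, -12083/30861], P' = [418205/30861 -200128/30861 -208696/30861; -200128/30861 104552/30861 102248/30861; -208696/30861 102248/30861 113228/30861]
step 1: x' = [-7882386/147362125, -34783087/147362125, 83208222/147362125], P' = [5505035767/736810625 -2336741786/736810625 -2704110434/736810625; -2336741786/736810625 1178953238/736810625 1199066022/736810625; -2704110434/736810625 1199066022/736810625 1531957418/736810625]
step 2: x' = [-7572347815715/8894291090757, 231877528801/8894291090757, 4176722174548/8894291090757], P' = [66795207972025/8894291090757 -28421878195040/8894291090757 -32740639463432/8894291090757; -28421878195040/8894291090757 14345533785292/8894291090757 14550043146556/8894291090757; -32740639463432/8894291090757 14550043146556/8894291090757 18497823870064/8894291090757]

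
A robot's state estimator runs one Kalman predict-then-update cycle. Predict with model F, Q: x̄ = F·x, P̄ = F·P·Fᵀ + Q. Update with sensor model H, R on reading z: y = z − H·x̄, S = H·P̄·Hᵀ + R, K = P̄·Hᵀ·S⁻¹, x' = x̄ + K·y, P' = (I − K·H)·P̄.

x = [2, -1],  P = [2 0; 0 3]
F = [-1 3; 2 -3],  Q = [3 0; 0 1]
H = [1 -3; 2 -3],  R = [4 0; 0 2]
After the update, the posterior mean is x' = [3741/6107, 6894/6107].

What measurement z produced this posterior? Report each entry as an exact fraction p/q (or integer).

z = [-3, -2]

x̄ = F·x = [-5, 7]
P̄ = F·P·Fᵀ + Q = [32 -31; -31 36]
S = H·P̄·Hᵀ + R = [546 667; 667 826]
K = P̄·Hᵀ·S⁻¹ = [-1469/6107 2347/6107; -1424/6107 -107/6107]
x' − x̄ = [34276/6107, -35855/6107] = K·y
y = (KᵀK)⁻¹·Kᵀ·(x' − x̄) = [23, 29]
z = y + H·x̄ = [23, 29] + [-26, -31] = [-3, -2]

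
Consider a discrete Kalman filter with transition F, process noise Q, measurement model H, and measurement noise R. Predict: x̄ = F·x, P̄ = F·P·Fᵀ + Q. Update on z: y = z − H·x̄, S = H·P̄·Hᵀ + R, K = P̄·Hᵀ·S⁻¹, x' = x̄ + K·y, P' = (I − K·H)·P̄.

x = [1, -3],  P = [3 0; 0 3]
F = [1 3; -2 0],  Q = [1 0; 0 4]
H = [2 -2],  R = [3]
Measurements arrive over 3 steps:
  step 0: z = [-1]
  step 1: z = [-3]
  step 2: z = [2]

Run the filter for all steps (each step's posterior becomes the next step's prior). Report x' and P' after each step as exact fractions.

step 0: x̄ = F·x = [-8, -2]
step 0: P̄ = F·P·Fᵀ + Q = [31 -6; -6 16]
step 0: y = z − H·x̄ = [11]
step 0: S = H·P̄·Hᵀ + R = [239]
step 0: K = P̄·Hᵀ·S⁻¹ = [74/239; -44/239]
step 0: x' = x̄ + K·y = [-1098/239, -962/239]
step 0: P' = (I − K·H)·P̄ = [1933/239 1822/239; 1822/239 1888/239]
step 1: x̄ = F·x = [-3984/239, 2196/239]
step 1: P̄ = F·P·Fᵀ + Q = [30096/239 -14798/239; -14798/239 8688/239]
step 1: y = z − H·x̄ = [11643/239]
step 1: S = H·P̄·Hᵀ + R = [274237/239]
step 1: K = P̄·Hᵀ·S⁻¹ = [89788/274237; -46972/274237]
step 1: x' = x̄ + K·y = [-197316/274237, 231504/274237]
step 1: P' = (I − K·H)·P̄ = [801472/274237 666790/274237; 666790/274237 737248/274237]
step 2: x̄ = F·x = [497196/274237, 394632/274237]
step 2: P̄ = F·P·Fᵀ + Q = [11711681/274237 -5603684/274237; -5603684/274237 4302836/274237]
step 2: y = z − H·x̄ = [343346/274237]
step 2: S = H·P̄·Hᵀ + R = [109710251/274237]
step 2: K = P̄·Hᵀ·S⁻¹ = [34630730/109710251; -19813040/109710251]
step 2: x' = x̄ + K·y = [242264248/109710251, 133069016/109710251]
step 2: P' = (I − K·H)·P̄ = [312153363/109710251 260207268/109710251; 260207268/109710251 289926828/109710251]

step 0: x' = [-1098/239, -962/239], P' = [1933/239 1822/239; 1822/239 1888/239]
step 1: x' = [-197316/274237, 231504/274237], P' = [801472/274237 666790/274237; 666790/274237 737248/274237]
step 2: x' = [242264248/109710251, 133069016/109710251], P' = [312153363/109710251 260207268/109710251; 260207268/109710251 289926828/109710251]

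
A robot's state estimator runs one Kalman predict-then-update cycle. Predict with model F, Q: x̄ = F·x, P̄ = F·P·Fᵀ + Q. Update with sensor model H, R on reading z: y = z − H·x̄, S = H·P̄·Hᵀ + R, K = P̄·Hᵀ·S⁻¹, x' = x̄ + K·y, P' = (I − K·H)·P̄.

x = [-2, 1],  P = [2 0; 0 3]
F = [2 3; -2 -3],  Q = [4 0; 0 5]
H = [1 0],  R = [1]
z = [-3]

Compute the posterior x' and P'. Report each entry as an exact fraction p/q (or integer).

x' = [-59/20, 11/4]
P' = [39/40 -7/8; -7/8 75/8]

x̄ = F·x = [-1, 1]
P̄ = F·P·Fᵀ + Q = [39 -35; -35 40]
y = z − H·x̄ = [-2]
S = H·P̄·Hᵀ + R = [40]
K = P̄·Hᵀ·S⁻¹ = [39/40; -7/8]
x' = x̄ + K·y = [-59/20, 11/4]
P' = (I − K·H)·P̄ = [39/40 -7/8; -7/8 75/8]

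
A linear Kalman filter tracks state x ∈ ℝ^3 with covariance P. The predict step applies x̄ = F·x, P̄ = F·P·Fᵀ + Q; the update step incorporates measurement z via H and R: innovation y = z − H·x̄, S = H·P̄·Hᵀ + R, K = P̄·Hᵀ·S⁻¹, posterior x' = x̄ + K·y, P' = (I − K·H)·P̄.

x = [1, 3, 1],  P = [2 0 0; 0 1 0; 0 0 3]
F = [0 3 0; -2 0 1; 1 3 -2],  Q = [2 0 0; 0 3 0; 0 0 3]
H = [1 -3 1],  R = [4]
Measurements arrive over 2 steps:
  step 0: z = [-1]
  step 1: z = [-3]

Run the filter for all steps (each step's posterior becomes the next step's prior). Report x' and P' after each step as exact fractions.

step 0: x' = [51/7, 121/35, 17/7], P' = [459/49 208/49 181/49; 208/49 726/245 186/49; 181/49 186/49 429/49]
step 1: x' = [4211/1727, 435/314, -3177/3454], P' = [1487280/84623 37210/7693 -30922/12089; 37210/7693 33657/15386 1893/2198; -30922/12089 1893/2198 20787/3454]

step 0: x̄ = F·x = [9, -1, 8]
step 0: P̄ = F·P·Fᵀ + Q = [11 0 9; 0 14 -10; 9 -10 26]
step 0: y = z − H·x̄ = [-21]
step 0: S = H·P̄·Hᵀ + R = [245]
step 0: K = P̄·Hᵀ·S⁻¹ = [4/49; -52/245; 13/49]
step 0: x' = x̄ + K·y = [51/7, 121/35, 17/7]
step 0: P' = (I − K·H)·P̄ = [459/49 208/49 181/49; 208/49 726/245 186/49; 181/49 186/49 429/49]
step 1: x̄ = F·x = [363/35, -85/7, 64/5]
step 1: P̄ = F·P·Fᵀ + Q = [7024/245 -690/49 582/35; -690/49 1688/49 -223/7; 582/35 -223/7 196/5]
step 1: y = z − H·x̄ = [-313/5]
step 1: S = H·P̄·Hᵀ + R = [3454/5]
step 1: K = P̄·Hᵀ·S⁻¹ = [1532/12089; -475/2198; 757/3454]
step 1: x' = x̄ + K·y = [4211/1727, 435/314, -3177/3454]
step 1: P' = (I − K·H)·P̄ = [1487280/84623 37210/7693 -30922/12089; 37210/7693 33657/15386 1893/2198; -30922/12089 1893/2198 20787/3454]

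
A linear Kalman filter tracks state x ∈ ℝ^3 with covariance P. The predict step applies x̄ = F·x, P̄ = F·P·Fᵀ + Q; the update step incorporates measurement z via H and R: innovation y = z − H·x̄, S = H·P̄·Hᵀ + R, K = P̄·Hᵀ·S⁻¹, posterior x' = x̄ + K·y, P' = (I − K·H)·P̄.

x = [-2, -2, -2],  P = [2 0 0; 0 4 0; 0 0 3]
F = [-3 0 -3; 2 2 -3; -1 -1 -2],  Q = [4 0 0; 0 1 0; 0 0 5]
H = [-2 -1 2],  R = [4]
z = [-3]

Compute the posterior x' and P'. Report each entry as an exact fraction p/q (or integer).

x' = [2061/188, -293/94, 370/47]
P' = [4987/188 -865/94 998/47; -865/94 1219/47 142/47; 998/47 142/47 1065/47]

x̄ = F·x = [12, -2, 8]
P̄ = F·P·Fᵀ + Q = [49 15 24; 15 52 6; 24 6 23]
y = z − H·x̄ = [3]
S = H·P̄·Hᵀ + R = [188]
K = P̄·Hᵀ·S⁻¹ = [-65/188; -35/94; -2/47]
x' = x̄ + K·y = [2061/188, -293/94, 370/47]
P' = (I − K·H)·P̄ = [4987/188 -865/94 998/47; -865/94 1219/47 142/47; 998/47 142/47 1065/47]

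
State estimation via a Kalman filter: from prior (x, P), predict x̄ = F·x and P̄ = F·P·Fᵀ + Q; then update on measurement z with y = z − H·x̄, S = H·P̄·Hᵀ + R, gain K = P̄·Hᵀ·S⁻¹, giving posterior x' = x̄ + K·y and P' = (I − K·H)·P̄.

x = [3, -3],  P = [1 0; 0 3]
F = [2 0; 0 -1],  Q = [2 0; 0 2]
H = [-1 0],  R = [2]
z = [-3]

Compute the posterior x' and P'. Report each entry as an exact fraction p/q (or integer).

x' = [15/4, 3]
P' = [3/2 0; 0 5]

x̄ = F·x = [6, 3]
P̄ = F·P·Fᵀ + Q = [6 0; 0 5]
y = z − H·x̄ = [3]
S = H·P̄·Hᵀ + R = [8]
K = P̄·Hᵀ·S⁻¹ = [-3/4; 0]
x' = x̄ + K·y = [15/4, 3]
P' = (I − K·H)·P̄ = [3/2 0; 0 5]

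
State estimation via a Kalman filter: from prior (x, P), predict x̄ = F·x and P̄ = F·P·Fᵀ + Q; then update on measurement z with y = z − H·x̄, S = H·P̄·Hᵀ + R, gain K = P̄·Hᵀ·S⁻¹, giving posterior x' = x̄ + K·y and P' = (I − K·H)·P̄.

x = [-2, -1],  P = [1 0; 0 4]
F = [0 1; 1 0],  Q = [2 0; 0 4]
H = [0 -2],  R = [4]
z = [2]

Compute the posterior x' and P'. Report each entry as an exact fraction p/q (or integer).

x' = [-1, -7/6]
P' = [6 0; 0 5/6]

x̄ = F·x = [-1, -2]
P̄ = F·P·Fᵀ + Q = [6 0; 0 5]
y = z − H·x̄ = [-2]
S = H·P̄·Hᵀ + R = [24]
K = P̄·Hᵀ·S⁻¹ = [0; -5/12]
x' = x̄ + K·y = [-1, -7/6]
P' = (I − K·H)·P̄ = [6 0; 0 5/6]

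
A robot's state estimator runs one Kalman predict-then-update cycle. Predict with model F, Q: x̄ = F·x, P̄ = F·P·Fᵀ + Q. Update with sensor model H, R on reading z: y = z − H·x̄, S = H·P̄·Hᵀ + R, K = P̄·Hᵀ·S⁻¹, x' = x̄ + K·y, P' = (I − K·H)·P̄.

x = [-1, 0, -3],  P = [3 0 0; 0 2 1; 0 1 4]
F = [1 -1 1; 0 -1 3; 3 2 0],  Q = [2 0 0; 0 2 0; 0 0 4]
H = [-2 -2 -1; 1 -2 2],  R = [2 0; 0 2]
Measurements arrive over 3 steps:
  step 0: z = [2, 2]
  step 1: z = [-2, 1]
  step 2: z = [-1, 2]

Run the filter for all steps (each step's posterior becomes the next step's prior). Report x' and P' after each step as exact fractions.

step 0: x' = [-17951/45017, -38709/45017, 15987/45017], P' = [122400/45017 -57376/45017 -117610/45017; -57376/45017 39206/45017 59956/45017; -117610/45017 59956/45017 132684/45017]
step 1: x' = [210915611/143587806, -11546453/47862602, -24720135/47862602], P' = [110519855/71793903 -16523815/23931301 -33145637/23931301; -16523815/23931301 13759761/23931301 17099179/23931301; -33145637/23931301 17099179/23931301 39711119/23931301]
step 2: x' = [12538848395/136677582551, -666527301/136677582551, 139663463307/136677582551], P' = [207512402237/136677582551 -92410473313/136677582551 -186650054323/136677582551; -92410473313/136677582551 77258614423/136677582551 95872248045/136677582551; -186650054323/136677582551 95872248045/136677582551 224304386129/136677582551]

step 0: x̄ = F·x = [-4, -9, -3]
step 0: P̄ = F·P·Fᵀ + Q = [9 10 7; 10 34 2; 7 2 39]
step 0: y = z − H·x̄ = [-27, -6]
step 0: S = H·P̄·Hᵀ + R = [329 21; 21 275]
step 0: K = P̄·Hᵀ·S⁻¹ = [-6219/45017 138/6431; -11808/45017 -1134/6431; -8688/45017 1989/6431]
step 0: x' = x̄ + K·y = [-17951/45017, -38709/45017, 15987/45017]
step 0: P' = (I − K·H)·P̄ = [122400/45017 -57376/45017 -117610/45017; -57376/45017 39206/45017 59956/45017; -117610/45017 59956/45017 132684/45017]
step 1: x̄ = F·x = [36745/45017, 86670/45017, -18753/6431]
step 1: P̄ = F·P·Fᵀ + Q = [143944/45017 -98020/45017 16178/6431; -98020/45017 963660/45017 -86434/6431; 16178/6431 -86434/6431 107140/6431]
step 1: y = z − H·x̄ = [25525/45017, 444154/45017]
step 1: S = H·P̄·Hᵀ + R = [2519102/45017 2514598/45017; 2514598/45017 12773906/45017]
step 1: K = P̄·Hᵀ·S⁻¹ = [-22459909/143587806 10788923/143587806; -11571071/47862602 -9844979/47862602; -7618203/47862602 12078243/47862602]
step 1: x' = x̄ + K·y = [210915611/143587806, -11546453/47862602, -24720135/47862602]
step 1: P' = (I − K·H)·P̄ = [110519855/71793903 -16523815/23931301 -33145637/23931301; -16523815/23931301 13759761/23931301 17099179/23931301; -33145637/23931301 17099179/23931301 39711119/23931301]
step 2: x̄ = F·x = [171394565/143587806, -31306976/23931301, 187822705/47862602]
step 2: P̄ = F·P·Fᵀ + Q = [212194295/71793903 -18416694/23931301 34285595/23931301; -18416694/23931301 316427360/23931301 -173663736/23931301; 34285595/23931301 -173663736/23931301 284038033/23931301]
step 2: y = z − H·x̄ = [386985727/143587806, -1386838895/143587806]
step 2: S = H·P̄·Hᵀ + R = [3527069057/71793903 2085709859/71793903; 2085709859/71793903 12361723949/71793903]
step 2: K = P̄·Hᵀ·S⁻¹ = [-43553803525/273355165102 19033240217/273355165102; -65568530265/273355165102 -55183206069/273355165102; -42748773573/273355165102 70214221845/273355165102]
step 2: x' = x̄ + K·y = [12538848395/136677582551, -666527301/136677582551, 139663463307/136677582551]
step 2: P' = (I − K·H)·P̄ = [207512402237/136677582551 -92410473313/136677582551 -186650054323/136677582551; -92410473313/136677582551 77258614423/136677582551 95872248045/136677582551; -186650054323/136677582551 95872248045/136677582551 224304386129/136677582551]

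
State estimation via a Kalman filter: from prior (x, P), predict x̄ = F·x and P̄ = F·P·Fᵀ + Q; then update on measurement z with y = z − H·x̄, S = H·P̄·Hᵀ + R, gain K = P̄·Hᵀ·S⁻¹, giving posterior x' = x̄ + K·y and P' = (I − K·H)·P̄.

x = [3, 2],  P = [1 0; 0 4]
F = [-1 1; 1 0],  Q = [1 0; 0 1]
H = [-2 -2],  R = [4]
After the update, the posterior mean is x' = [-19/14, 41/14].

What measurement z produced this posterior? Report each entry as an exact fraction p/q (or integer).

z = [-3]

x̄ = F·x = [-1, 3]
P̄ = F·P·Fᵀ + Q = [6 -1; -1 2]
S = H·P̄·Hᵀ + R = [28]
K = P̄·Hᵀ·S⁻¹ = [-5/14; -1/14]
x' − x̄ = [-5/14, -1/14] = K·y
y = (KᵀK)⁻¹·Kᵀ·(x' − x̄) = [1]
z = y + H·x̄ = [1] + [-4] = [-3]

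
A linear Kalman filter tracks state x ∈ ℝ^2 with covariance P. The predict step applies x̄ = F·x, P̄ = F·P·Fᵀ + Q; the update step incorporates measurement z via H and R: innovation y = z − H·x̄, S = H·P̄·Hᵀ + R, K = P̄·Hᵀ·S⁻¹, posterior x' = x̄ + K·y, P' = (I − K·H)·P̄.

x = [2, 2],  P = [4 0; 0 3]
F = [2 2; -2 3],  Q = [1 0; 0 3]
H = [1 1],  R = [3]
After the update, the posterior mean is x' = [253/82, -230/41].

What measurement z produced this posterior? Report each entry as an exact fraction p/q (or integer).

x̄ = F·x = [8, 2]
P̄ = F·P·Fᵀ + Q = [29 2; 2 46]
S = H·P̄·Hᵀ + R = [82]
K = P̄·Hᵀ·S⁻¹ = [31/82; 24/41]
x' − x̄ = [-403/82, -312/41] = K·y
y = (KᵀK)⁻¹·Kᵀ·(x' − x̄) = [-13]
z = y + H·x̄ = [-13] + [10] = [-3]

z = [-3]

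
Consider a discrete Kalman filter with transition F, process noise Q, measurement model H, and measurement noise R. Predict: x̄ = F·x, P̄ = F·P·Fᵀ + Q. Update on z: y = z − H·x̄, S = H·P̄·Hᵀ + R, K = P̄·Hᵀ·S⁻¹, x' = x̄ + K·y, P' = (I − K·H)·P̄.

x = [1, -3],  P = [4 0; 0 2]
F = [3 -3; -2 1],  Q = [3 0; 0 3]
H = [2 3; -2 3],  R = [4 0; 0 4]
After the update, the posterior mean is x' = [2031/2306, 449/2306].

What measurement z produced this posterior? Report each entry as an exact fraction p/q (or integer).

x̄ = F·x = [12, -5]
P̄ = F·P·Fᵀ + Q = [57 -30; -30 21]
S = H·P̄·Hᵀ + R = [61 -39; -39 781]
K = P̄·Hᵀ·S⁻¹ = [2697/11530 -2877/11530; 357/2306 381/2306]
x' − x̄ = [-25641/2306, 11979/2306] = K·y
y = (KᵀK)⁻¹·Kᵀ·(x' − x̄) = [-7, 38]
z = y + H·x̄ = [-7, 38] + [9, -39] = [2, -1]

z = [2, -1]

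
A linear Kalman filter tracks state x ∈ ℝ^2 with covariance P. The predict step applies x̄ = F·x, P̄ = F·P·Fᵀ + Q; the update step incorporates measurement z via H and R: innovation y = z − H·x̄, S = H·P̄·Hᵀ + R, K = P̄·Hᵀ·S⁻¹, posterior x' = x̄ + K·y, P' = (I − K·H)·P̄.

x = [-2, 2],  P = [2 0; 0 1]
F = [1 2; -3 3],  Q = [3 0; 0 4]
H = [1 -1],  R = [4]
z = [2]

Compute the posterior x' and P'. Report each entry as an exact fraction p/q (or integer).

x̄ = F·x = [2, 12]
P̄ = F·P·Fᵀ + Q = [9 0; 0 31]
y = z − H·x̄ = [12]
S = H·P̄·Hᵀ + R = [44]
K = P̄·Hᵀ·S⁻¹ = [9/44; -31/44]
x' = x̄ + K·y = [49/11, 39/11]
P' = (I − K·H)·P̄ = [315/44 279/44; 279/44 403/44]

x' = [49/11, 39/11]
P' = [315/44 279/44; 279/44 403/44]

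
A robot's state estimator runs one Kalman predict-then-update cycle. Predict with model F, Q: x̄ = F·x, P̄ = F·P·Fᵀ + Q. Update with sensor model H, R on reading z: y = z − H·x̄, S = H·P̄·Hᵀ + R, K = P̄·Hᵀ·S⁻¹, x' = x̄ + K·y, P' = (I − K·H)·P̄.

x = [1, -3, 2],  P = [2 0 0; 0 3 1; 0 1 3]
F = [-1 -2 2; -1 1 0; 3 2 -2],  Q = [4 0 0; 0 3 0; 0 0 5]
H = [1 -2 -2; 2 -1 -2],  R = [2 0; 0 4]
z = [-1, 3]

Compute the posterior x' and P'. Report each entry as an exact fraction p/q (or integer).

x̄ = F·x = [9, -4, -7]
P̄ = F·P·Fᵀ + Q = [22 -2 -22; -2 8 -2; -22 -2 39]
y = z − H·x̄ = [-32, -33]
S = H·P̄·Hᵀ + R = [292 346; 346 432]
K = P̄·Hᵀ·S⁻¹ = [-225/1607 515/1607; -820/1607 627/1607; 12/1607 -456/1607]
x' = x̄ + K·y = [4668/1607, -879/1607, 3415/1607]
P' = (I − K·H)·P̄ = [4754/1607 -2244/1607 4846/1607; -2244/1607 6392/1607 -6694/1607; 4846/1607 -6694/1607 9105/1607]

x' = [4668/1607, -879/1607, 3415/1607]
P' = [4754/1607 -2244/1607 4846/1607; -2244/1607 6392/1607 -6694/1607; 4846/1607 -6694/1607 9105/1607]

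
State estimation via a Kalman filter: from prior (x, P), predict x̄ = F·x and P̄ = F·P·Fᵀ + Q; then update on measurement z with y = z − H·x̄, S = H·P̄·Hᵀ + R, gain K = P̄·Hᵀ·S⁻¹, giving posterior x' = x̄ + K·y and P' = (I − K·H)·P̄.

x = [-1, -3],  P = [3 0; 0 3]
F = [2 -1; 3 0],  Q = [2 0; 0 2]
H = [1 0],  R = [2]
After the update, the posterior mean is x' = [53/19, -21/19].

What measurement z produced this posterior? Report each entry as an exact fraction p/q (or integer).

z = [3]

x̄ = F·x = [1, -3]
P̄ = F·P·Fᵀ + Q = [17 18; 18 29]
S = H·P̄·Hᵀ + R = [19]
K = P̄·Hᵀ·S⁻¹ = [17/19; 18/19]
x' − x̄ = [34/19, 36/19] = K·y
y = (KᵀK)⁻¹·Kᵀ·(x' − x̄) = [2]
z = y + H·x̄ = [2] + [1] = [3]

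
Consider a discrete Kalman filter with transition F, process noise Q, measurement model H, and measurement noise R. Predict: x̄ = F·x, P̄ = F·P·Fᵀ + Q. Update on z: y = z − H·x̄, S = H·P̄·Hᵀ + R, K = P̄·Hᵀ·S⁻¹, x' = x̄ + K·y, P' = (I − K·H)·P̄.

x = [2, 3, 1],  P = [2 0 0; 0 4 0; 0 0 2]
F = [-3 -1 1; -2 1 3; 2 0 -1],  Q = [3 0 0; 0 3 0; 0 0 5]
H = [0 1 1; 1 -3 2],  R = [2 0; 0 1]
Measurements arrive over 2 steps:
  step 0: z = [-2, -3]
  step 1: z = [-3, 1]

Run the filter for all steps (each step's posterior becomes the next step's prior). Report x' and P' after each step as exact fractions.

step 0: x̄ = F·x = [-8, 2, 3]
step 0: P̄ = F·P·Fᵀ + Q = [27 14 -14; 14 33 -14; -14 -14 15]
step 0: y = z − H·x̄ = [-7, 5]
step 0: S = H·P̄·Hᵀ + R = [22 -55; -55 413]
step 0: K = P̄·Hᵀ·S⁻¹ = [-215/551 -86/551; 1632/6061 -131/551; 3603/6061 121/551]
step 0: x' = x̄ + K·y = [-3333/551, -6507/6061, -383/6061]
step 0: P' = (I − K·H)·P̄ = [11179/551 2081/551 -2511/551; 2081/551 6172/6061 -2908/6061; -2511/551 -2908/6061 10114/6061]
step 1: x̄ = F·x = [116113/6061, 5970/551, -72943/6061]
step 1: P̄ = F·P·Fᵀ + Q = [1450078/6061 95340/551 -934723/6061; 95340/551 75427/551 -63136/551; -934723/6061 -63136/551 642779/6061]
step 1: y = z − H·x̄ = [-10910/6061, 232844/6061]
step 1: S = H·P̄·Hᵀ + R = [95606/6061 -395020/6061; -395020/6061 9797148/6061]
step 1: K = P̄·Hᵀ·S⁻¹ = [-12021001/32198702 -12203127/32198702; 4267801/16099351 -17909179/64397404; 9382263/16099351 17514159/64397404]
step 1: x' = x̄ + K·y = [84838484/16099351, -5251369/16099351, -42431734/16099351]
step 1: P' = (I − K·H)·P̄ = [750685477/32198702 71480460/16099351 -83501461/16099351; 71480460/16099351 74423167/64397404 -40280759/64397404; -83501461/16099351 -40280759/64397404 115338863/64397404]

step 0: x' = [-3333/551, -6507/6061, -383/6061], P' = [11179/551 2081/551 -2511/551; 2081/551 6172/6061 -2908/6061; -2511/551 -2908/6061 10114/6061]
step 1: x' = [84838484/16099351, -5251369/16099351, -42431734/16099351], P' = [750685477/32198702 71480460/16099351 -83501461/16099351; 71480460/16099351 74423167/64397404 -40280759/64397404; -83501461/16099351 -40280759/64397404 115338863/64397404]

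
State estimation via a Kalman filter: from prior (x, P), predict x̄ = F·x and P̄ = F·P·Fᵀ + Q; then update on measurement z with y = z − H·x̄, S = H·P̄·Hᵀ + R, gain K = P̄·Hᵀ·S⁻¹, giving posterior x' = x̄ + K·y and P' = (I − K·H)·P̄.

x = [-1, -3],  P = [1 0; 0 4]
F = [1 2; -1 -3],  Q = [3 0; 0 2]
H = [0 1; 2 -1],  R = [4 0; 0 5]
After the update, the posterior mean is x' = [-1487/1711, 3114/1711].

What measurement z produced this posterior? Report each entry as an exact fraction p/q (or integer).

z = [2, -3]

x̄ = F·x = [-7, 10]
P̄ = F·P·Fᵀ + Q = [20 -25; -25 39]
S = H·P̄·Hᵀ + R = [43 -89; -89 224]
K = P̄·Hᵀ·S⁻¹ = [185/1711 570/1711; 815/1711 -356/1711]
x' − x̄ = [10490/1711, -13996/1711] = K·y
y = (KᵀK)⁻¹·Kᵀ·(x' − x̄) = [-8, 21]
z = y + H·x̄ = [-8, 21] + [10, -24] = [2, -3]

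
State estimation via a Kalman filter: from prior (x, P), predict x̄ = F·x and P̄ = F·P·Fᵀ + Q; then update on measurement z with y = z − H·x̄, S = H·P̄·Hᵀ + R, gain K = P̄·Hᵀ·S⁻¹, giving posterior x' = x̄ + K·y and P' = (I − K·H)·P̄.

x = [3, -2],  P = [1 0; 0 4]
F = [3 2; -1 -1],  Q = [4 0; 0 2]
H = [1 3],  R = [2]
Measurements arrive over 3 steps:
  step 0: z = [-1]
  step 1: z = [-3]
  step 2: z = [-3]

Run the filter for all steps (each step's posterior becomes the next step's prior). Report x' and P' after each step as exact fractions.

step 0: x' = [38/7, -29/14], P' = [199/7 -67/7; -67/7 24/7]
step 1: x' = [2827/384, -1279/384], P' = [25793/192 -8477/192; -8477/192 2825/192]
step 2: x' = [-15440/7433, -1476/7433], P' = [3316666/7433 -1091856/7433; -1091856/7433 360952/7433]

step 0: x̄ = F·x = [5, -1]
step 0: P̄ = F·P·Fᵀ + Q = [29 -11; -11 7]
step 0: y = z − H·x̄ = [-3]
step 0: S = H·P̄·Hᵀ + R = [28]
step 0: K = P̄·Hᵀ·S⁻¹ = [-1/7; 5/14]
step 0: x' = x̄ + K·y = [38/7, -29/14]
step 0: P' = (I − K·H)·P̄ = [199/7 -67/7; -67/7 24/7]
step 1: x̄ = F·x = [85/7, -47/14]
step 1: P̄ = F·P·Fᵀ + Q = [1111/7 -310/7; -310/7 103/7]
step 1: y = z − H·x̄ = [-71/14]
step 1: S = H·P̄·Hᵀ + R = [192/7]
step 1: K = P̄·Hᵀ·S⁻¹ = [181/192; -1/192]
step 1: x' = x̄ + K·y = [2827/384, -1279/384]
step 1: P' = (I − K·H)·P̄ = [25793/192 -8477/192; -8477/192 2825/192]
step 2: x̄ = F·x = [5923/384, -129/32]
step 2: P̄ = F·P·Fᵀ + Q = [142481/192 -3387/16; -3387/16 251/4]
step 2: y = z − H·x̄ = [-2431/384]
step 2: S = H·P̄·Hᵀ + R = [7433/192]
step 2: K = P̄·Hᵀ·S⁻¹ = [20549/7433; -4500/7433]
step 2: x' = x̄ + K·y = [-15440/7433, -1476/7433]
step 2: P' = (I − K·H)·P̄ = [3316666/7433 -1091856/7433; -1091856/7433 360952/7433]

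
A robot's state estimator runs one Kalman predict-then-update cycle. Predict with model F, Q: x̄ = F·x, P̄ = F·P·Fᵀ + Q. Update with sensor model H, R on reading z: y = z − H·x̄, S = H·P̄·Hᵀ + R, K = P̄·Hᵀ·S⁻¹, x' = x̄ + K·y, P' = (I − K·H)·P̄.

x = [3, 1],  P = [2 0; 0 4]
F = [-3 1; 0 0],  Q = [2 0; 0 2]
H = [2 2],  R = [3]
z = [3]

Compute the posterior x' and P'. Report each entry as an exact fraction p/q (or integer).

x' = [56/107, 76/107]
P' = [264/107 -192/107; -192/107 198/107]

x̄ = F·x = [-8, 0]
P̄ = F·P·Fᵀ + Q = [24 0; 0 2]
y = z − H·x̄ = [19]
S = H·P̄·Hᵀ + R = [107]
K = P̄·Hᵀ·S⁻¹ = [48/107; 4/107]
x' = x̄ + K·y = [56/107, 76/107]
P' = (I − K·H)·P̄ = [264/107 -192/107; -192/107 198/107]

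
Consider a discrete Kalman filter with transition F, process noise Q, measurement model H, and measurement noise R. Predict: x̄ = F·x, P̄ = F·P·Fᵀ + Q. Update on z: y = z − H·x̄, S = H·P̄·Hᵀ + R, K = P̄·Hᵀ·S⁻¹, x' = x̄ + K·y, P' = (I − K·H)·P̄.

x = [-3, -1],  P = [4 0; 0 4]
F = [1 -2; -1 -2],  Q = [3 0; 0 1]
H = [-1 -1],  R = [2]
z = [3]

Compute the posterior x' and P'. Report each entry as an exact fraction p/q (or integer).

x' = [-9/2, 17/10]
P' = [11/2 -9/2; -9/2 381/70]

x̄ = F·x = [-1, 5]
P̄ = F·P·Fᵀ + Q = [23 12; 12 21]
y = z − H·x̄ = [7]
S = H·P̄·Hᵀ + R = [70]
K = P̄·Hᵀ·S⁻¹ = [-1/2; -33/70]
x' = x̄ + K·y = [-9/2, 17/10]
P' = (I − K·H)·P̄ = [11/2 -9/2; -9/2 381/70]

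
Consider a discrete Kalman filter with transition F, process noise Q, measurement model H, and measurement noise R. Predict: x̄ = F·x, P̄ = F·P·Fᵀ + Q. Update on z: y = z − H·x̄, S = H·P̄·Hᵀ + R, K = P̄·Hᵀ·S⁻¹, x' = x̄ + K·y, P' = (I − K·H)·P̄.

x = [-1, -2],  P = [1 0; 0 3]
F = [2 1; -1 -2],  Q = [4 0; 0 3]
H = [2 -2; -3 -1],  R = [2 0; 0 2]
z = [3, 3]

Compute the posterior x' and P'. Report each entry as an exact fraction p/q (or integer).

x' = [-94/255, -437/255]
P' = [194/1275 32/1275; 32/1275 496/1275]

x̄ = F·x = [-4, 5]
P̄ = F·P·Fᵀ + Q = [11 -8; -8 16]
y = z − H·x̄ = [21, -4]
S = H·P̄·Hᵀ + R = [174 -66; -66 69]
K = P̄·Hᵀ·S⁻¹ = [54/425 -307/1275; -464/1275 -296/1275]
x' = x̄ + K·y = [-94/255, -437/255]
P' = (I − K·H)·P̄ = [194/1275 32/1275; 32/1275 496/1275]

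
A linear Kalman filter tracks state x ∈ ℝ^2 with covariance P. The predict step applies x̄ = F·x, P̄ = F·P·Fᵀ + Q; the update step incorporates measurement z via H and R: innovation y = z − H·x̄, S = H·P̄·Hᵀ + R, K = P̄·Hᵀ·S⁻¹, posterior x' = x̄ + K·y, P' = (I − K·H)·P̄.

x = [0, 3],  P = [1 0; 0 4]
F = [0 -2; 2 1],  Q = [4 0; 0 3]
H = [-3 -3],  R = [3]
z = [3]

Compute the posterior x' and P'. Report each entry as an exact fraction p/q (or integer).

x' = [-102/23, 78/23]
P' = [244/23 -238/23; -238/23 479/46]

x̄ = F·x = [-6, 3]
P̄ = F·P·Fᵀ + Q = [20 -8; -8 11]
y = z − H·x̄ = [-6]
S = H·P̄·Hᵀ + R = [138]
K = P̄·Hᵀ·S⁻¹ = [-6/23; -3/46]
x' = x̄ + K·y = [-102/23, 78/23]
P' = (I − K·H)·P̄ = [244/23 -238/23; -238/23 479/46]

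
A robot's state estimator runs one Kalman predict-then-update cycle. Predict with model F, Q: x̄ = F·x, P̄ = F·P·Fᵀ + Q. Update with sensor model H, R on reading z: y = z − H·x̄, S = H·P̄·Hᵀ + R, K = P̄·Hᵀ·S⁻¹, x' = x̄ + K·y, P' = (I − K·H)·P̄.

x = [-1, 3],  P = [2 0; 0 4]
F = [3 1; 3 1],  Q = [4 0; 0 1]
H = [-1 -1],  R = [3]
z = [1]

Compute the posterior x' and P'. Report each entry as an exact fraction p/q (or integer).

x̄ = F·x = [0, 0]
P̄ = F·P·Fᵀ + Q = [26 22; 22 23]
y = z − H·x̄ = [1]
S = H·P̄·Hᵀ + R = [96]
K = P̄·Hᵀ·S⁻¹ = [-1/2; -15/32]
x' = x̄ + K·y = [-1/2, -15/32]
P' = (I − K·H)·P̄ = [2 -1/2; -1/2 61/32]

x' = [-1/2, -15/32]
P' = [2 -1/2; -1/2 61/32]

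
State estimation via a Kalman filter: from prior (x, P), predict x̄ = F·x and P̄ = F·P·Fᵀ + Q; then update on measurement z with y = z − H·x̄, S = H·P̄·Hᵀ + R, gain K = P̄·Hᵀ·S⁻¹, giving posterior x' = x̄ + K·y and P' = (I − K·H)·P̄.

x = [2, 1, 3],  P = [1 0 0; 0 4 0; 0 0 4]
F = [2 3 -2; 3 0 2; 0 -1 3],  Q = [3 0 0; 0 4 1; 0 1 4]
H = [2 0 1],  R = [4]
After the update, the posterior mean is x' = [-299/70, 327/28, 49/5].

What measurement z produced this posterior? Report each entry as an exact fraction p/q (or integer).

z = [1]

x̄ = F·x = [1, 12, 8]
P̄ = F·P·Fᵀ + Q = [59 -10 -36; -10 29 25; -36 25 44]
S = H·P̄·Hᵀ + R = [140]
K = P̄·Hᵀ·S⁻¹ = [41/70; 1/28; -1/5]
x' − x̄ = [-369/70, -9/28, 9/5] = K·y
y = (KᵀK)⁻¹·Kᵀ·(x' − x̄) = [-9]
z = y + H·x̄ = [-9] + [10] = [1]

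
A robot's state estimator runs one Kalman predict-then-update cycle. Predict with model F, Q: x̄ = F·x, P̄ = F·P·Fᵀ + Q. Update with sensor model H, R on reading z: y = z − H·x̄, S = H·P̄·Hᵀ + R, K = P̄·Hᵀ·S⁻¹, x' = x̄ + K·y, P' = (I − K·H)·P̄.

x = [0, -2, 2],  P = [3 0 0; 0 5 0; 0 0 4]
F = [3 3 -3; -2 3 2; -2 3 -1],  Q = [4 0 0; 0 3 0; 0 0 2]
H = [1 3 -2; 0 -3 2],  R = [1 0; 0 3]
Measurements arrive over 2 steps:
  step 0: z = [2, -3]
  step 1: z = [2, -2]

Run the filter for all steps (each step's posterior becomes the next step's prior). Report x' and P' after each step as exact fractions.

step 0: x̄ = F·x = [-12, -2, -8]
step 0: P̄ = F·P·Fᵀ + Q = [112 3 39; 3 76 49; 39 49 63]
step 0: y = z − H·x̄ = [4, 7]
step 0: S = H·P̄·Hᵀ + R = [323 -279; -279 351]
step 0: K = P̄·Hᵀ·S⁻¹ = [318/329 2857/2961; 1157/3948 -4883/35532; 563/1316 3319/11844]
step 0: x' = x̄ + K·y = [-4085/2961, -63593/35532, -51251/11844]
step 0: P' = (I − K·H)·P̄ = [3811/987 -353/2961 1252/987; -353/2961 680713/35532 337915/11844; 1252/987 337915/11844 170617/3948]
step 1: x̄ = F·x = [10285/2961, -133415/11844, 10169/5922]
step 1: P̄ = F·P·Fᵀ + Q = [60787/987 -178421/987 -59237/987; -178421/987 2753245/3948 367001/1974; -59237/987 367001/1974 67513/987]
step 1: y = z − H·x̄ = [423469/11844, -464609/11844]
step 1: S = H·P̄·Hᵀ + R = [13964173/3948 -15384233/3948; -15384233/3948 17063233/3948]
step 1: K = P̄·Hᵀ·S⁻¹ = [26298341/31161105 26755201/31161105; -196160089/405094365 -338099144/405094365; -35257387/45010485 -36171977/45010485]
step 1: x' = x̄ + K·y = [-618397/18696663, 1011678002/243056619, 141379883/27006291]
step 1: P' = (I − K·H)·P̄ = [106563944/31161105 -93112117/31161105 -11059486/3462345; -93112117/31161105 2866220378/405094365 421353539/45010485; -11059486/3462345 421353539/45010485 64196927/5001165]

step 0: x' = [-4085/2961, -63593/35532, -51251/11844], P' = [3811/987 -353/2961 1252/987; -353/2961 680713/35532 337915/11844; 1252/987 337915/11844 170617/3948]
step 1: x' = [-618397/18696663, 1011678002/243056619, 141379883/27006291], P' = [106563944/31161105 -93112117/31161105 -11059486/3462345; -93112117/31161105 2866220378/405094365 421353539/45010485; -11059486/3462345 421353539/45010485 64196927/5001165]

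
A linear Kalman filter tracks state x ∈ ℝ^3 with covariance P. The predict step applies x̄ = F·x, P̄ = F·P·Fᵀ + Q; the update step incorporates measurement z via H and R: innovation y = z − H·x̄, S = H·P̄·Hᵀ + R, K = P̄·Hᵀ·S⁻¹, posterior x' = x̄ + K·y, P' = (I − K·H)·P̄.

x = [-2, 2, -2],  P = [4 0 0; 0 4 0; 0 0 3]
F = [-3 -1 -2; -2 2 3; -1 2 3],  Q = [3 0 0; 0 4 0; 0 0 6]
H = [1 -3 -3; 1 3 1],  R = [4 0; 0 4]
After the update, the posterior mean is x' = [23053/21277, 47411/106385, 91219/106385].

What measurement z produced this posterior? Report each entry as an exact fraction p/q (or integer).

z = [-3, 3]

x̄ = F·x = [8, 2, 0]
P̄ = F·P·Fᵀ + Q = [55 -2 -14; -2 63 51; -14 51 53]
S = H·P̄·Hᵀ + R = [2117 -1255; -1255 945]
K = P̄·Hᵀ·S⁻¹ = [7063/21277 10168/21277; -2639/42554 36063/212770; -6711/42554 -1333/212770]
x' − x̄ = [-147163/21277, -165359/106385, 91219/106385] = K·y
y = (KᵀK)⁻¹·Kᵀ·(x' − x̄) = [-5, -11]
z = y + H·x̄ = [-5, -11] + [2, 14] = [-3, 3]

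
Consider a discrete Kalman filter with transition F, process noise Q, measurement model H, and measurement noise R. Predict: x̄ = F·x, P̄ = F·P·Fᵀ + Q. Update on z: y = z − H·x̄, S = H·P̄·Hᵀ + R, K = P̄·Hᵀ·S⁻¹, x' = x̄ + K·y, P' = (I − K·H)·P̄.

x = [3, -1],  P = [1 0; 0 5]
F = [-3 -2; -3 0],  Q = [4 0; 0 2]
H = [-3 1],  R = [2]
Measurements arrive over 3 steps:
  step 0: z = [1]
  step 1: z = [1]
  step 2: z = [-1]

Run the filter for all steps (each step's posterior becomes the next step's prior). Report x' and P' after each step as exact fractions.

step 0: x̄ = F·x = [-7, -9]
step 0: P̄ = F·P·Fᵀ + Q = [33 9; 9 11]
step 0: y = z − H·x̄ = [-11]
step 0: S = H·P̄·Hᵀ + R = [256]
step 0: K = P̄·Hᵀ·S⁻¹ = [-45/128; -1/16]
step 0: x' = x̄ + K·y = [-401/128, -133/16]
step 0: P' = (I − K·H)·P̄ = [87/64 27/8; 27/8 10]
step 1: x̄ = F·x = [3331/128, 1203/128]
step 1: P̄ = F·P·Fᵀ + Q = [6191/64 2079/64; 2079/64 911/64]
step 1: y = z − H·x̄ = [4459/64]
step 1: S = H·P̄·Hᵀ + R = [11071/16]
step 1: K = P̄·Hᵀ·S⁻¹ = [-8247/22142; -2663/22142]
step 1: x' = x̄ + K·y = [1627/22142, 11282/11071]
step 1: P' = (I − K·H)·P̄ = [8243/11071 16482/11071; 16482/11071 46783/11071]
step 2: x̄ = F·x = [-50009/22142, -4881/22142]
step 2: P̄ = F·P·Fᵀ + Q = [503387/11071 173079/11071; 173079/11071 96329/11071]
step 2: y = z − H·x̄ = [-83644/11071]
step 2: S = H·P̄·Hᵀ + R = [3610480/11071]
step 2: K = P̄·Hᵀ·S⁻¹ = [-668541/1805240; -105727/902620]
step 2: x' = x̄ + K·y = [121718/225655, 299909/451310]
step 2: P' = (I − K·H)·P̄ = [670229/902620 671073/451310; 671073/451310 953746/225655]

step 0: x' = [-401/128, -133/16], P' = [87/64 27/8; 27/8 10]
step 1: x' = [1627/22142, 11282/11071], P' = [8243/11071 16482/11071; 16482/11071 46783/11071]
step 2: x' = [121718/225655, 299909/451310], P' = [670229/902620 671073/451310; 671073/451310 953746/225655]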